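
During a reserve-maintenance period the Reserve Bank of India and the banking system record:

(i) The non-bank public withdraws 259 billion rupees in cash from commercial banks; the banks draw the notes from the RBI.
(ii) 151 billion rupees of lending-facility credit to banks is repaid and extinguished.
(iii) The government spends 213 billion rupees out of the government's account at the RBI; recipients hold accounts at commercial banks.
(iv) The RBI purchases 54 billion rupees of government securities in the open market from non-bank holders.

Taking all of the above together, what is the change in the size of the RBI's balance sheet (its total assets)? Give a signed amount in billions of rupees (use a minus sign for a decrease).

RBI balance sheet:
  Assets:      Securities +54B, Loans to banks −151B
  Liabilities: Bank reserves −143B, Currency in circulation +259B, Government deposits −213B
Commercial banking system:
  Assets:      Reserves at CB −143B
  Liabilities: Checkable deposits +8B, Borrowings from CB −151B
Change in total RBI assets = -97 billion.

-97 billion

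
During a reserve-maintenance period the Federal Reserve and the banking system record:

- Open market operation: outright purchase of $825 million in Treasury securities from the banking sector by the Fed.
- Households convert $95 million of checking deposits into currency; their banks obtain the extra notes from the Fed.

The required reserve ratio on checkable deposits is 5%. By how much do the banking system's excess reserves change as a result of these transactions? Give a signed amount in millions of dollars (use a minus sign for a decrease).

OMO purchase (from banks) $825 million: reserves +$825M, deposits 0.
Currency withdrawal $95 million: reserves −$95M, deposits −$95M.
Totals: Δreserves = +$730M, Δdeposits = −$95M.
Δrequired reserves = 5% × −$95M = −$4.75M.
Δexcess reserves = Δreserves − Δrequired = +$730M − (−$4.75M) = +$734.75 million.

+$734.75 million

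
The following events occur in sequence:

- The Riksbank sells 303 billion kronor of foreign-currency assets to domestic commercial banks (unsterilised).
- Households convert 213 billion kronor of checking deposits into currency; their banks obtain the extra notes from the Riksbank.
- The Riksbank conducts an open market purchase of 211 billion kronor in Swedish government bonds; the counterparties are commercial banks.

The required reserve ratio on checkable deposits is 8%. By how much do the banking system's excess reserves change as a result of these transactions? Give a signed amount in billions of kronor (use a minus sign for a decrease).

-287.96 billion

FX sale 303 billion kronor: reserves −303B, deposits 0.
Currency withdrawal 213 billion kronor: reserves −213B, deposits −213B.
OMO purchase (from banks) 211 billion kronor: reserves +211B, deposits 0.
Totals: Δreserves = −305B, Δdeposits = −213B.
Δrequired reserves = 8% × −213B = −17.04B.
Δexcess reserves = Δreserves − Δrequired = −305B − (−17.04B) = -287.96 billion.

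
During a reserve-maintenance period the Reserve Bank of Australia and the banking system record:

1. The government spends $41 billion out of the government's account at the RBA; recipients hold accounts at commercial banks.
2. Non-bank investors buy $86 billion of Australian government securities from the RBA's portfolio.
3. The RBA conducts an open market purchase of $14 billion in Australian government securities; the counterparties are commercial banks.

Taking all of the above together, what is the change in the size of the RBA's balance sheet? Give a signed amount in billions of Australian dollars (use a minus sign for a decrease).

RBA balance sheet:
  Assets:      Securities −$72B
  Liabilities: Bank reserves −$31B, Government deposits −$41B
Change in total RBA assets = -$72 billion.

-$72 billion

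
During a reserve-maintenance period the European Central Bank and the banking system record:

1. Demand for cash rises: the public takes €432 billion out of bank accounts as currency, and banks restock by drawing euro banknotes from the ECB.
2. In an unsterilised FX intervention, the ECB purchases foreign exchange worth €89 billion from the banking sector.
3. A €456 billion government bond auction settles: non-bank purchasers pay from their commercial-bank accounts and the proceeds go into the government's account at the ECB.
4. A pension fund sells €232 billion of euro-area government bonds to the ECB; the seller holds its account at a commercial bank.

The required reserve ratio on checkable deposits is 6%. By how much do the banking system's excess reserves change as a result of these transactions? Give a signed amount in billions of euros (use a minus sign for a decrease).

-€527.64 billion

Currency withdrawal €432 billion: reserves −€432B, deposits −€432B.
FX purchase €89 billion: reserves +€89B, deposits 0.
Government account inflow €456 billion: reserves −€456B, deposits −€456B.
Asset purchase (from non-banks) €232 billion: reserves +€232B, deposits +€232B.
Totals: Δreserves = −€567B, Δdeposits = −€656B.
Δrequired reserves = 6% × −€656B = −€39.36B.
Δexcess reserves = Δreserves − Δrequired = −€567B − (−€39.36B) = -€527.64 billion.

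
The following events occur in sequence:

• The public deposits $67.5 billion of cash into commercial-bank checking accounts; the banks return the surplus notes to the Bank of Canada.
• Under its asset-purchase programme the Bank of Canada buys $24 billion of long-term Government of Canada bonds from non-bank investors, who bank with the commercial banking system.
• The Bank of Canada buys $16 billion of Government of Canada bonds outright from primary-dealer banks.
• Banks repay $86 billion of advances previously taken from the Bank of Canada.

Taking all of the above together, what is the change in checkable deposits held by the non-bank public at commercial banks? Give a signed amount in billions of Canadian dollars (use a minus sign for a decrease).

+$91.5 billion

Currency deposit $67.5 billion: non-bank counterparties' bank balances rise → +$67.5B.
Asset purchase (from non-banks) $24 billion: non-bank counterparties' bank balances rise → +$24B.
OMO purchase (from banks) $16 billion: the counterparty is a bank, so public deposits are unchanged → 0.
Discount-window repayment $86 billion: the counterparty is a bank, so public deposits are unchanged → 0.
Net: 67.5 + 24 + 0 + 0 = +$91.5 billion.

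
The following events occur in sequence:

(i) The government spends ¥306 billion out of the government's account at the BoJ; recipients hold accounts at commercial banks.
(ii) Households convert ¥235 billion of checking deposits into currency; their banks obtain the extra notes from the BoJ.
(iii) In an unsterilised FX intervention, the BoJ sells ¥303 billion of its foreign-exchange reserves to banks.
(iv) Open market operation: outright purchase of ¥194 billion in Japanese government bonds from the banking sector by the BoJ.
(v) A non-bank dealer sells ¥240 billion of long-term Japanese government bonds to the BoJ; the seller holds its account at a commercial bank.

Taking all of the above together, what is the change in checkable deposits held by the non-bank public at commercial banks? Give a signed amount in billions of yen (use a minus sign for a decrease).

Government spending ¥306 billion: non-bank counterparties' bank balances rise → +¥306B.
Currency withdrawal ¥235 billion: non-bank counterparties' bank balances fall → −¥235B.
FX sale ¥303 billion: the counterparty is a bank, so public deposits are unchanged → 0.
OMO purchase (from banks) ¥194 billion: the counterparty is a bank, so public deposits are unchanged → 0.
Asset purchase (from non-banks) ¥240 billion: non-bank counterparties' bank balances rise → +¥240B.
Net: 306 − 235 + 0 + 0 + 240 = +¥311 billion.

+¥311 billion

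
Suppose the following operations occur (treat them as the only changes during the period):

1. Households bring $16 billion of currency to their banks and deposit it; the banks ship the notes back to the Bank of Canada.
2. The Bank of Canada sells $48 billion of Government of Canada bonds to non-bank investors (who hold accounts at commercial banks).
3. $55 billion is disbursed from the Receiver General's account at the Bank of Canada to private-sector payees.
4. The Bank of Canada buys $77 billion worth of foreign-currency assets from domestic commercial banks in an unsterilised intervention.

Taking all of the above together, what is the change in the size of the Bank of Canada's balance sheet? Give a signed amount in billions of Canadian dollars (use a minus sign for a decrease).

Currency deposit $16 billion: only the composition of liabilities changes → 0.
Asset sale (to non-banks) $48 billion: a Bank of Canada asset is shed → −$48B.
Government spending $55 billion: only the composition of liabilities changes → 0.
FX purchase $77 billion: a Bank of Canada asset is acquired → +$77B.
Net: 0 − 48 + 0 + 77 = +$29 billion.

+$29 billion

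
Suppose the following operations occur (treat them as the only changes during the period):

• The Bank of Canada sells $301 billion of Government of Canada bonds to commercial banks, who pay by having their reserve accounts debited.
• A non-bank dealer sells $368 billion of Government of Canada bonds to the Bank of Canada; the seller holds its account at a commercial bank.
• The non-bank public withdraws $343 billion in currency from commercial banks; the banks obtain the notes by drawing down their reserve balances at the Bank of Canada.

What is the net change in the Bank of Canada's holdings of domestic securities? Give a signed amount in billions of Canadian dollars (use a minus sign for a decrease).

OMO sale (to banks) $301 billion: securities removed from the Bank of Canada's portfolio → −$301B.
Asset purchase (from non-banks) $368 billion: securities added to the Bank of Canada's portfolio → +$368B.
Currency withdrawal $343 billion: the Bank of Canada's securities portfolio is untouched → 0.
Net: −301 + 368 + 0 = +$67 billion.

+$67 billion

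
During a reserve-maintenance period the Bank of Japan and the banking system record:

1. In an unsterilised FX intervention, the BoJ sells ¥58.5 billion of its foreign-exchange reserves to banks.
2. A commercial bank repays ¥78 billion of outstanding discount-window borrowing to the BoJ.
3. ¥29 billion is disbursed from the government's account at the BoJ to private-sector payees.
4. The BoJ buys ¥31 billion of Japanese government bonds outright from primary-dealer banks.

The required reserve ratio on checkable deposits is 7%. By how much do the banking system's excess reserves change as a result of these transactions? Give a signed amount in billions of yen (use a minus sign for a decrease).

FX sale ¥58.5 billion: reserves −¥58.5B, deposits 0.
Discount-window repayment ¥78 billion: reserves −¥78B, deposits 0.
Government spending ¥29 billion: reserves +¥29B, deposits +¥29B.
OMO purchase (from banks) ¥31 billion: reserves +¥31B, deposits 0.
Totals: Δreserves = −¥76.5B, Δdeposits = +¥29B.
Δrequired reserves = 7% × +¥29B = +¥2.03B.
Δexcess reserves = Δreserves − Δrequired = −¥76.5B − (+¥2.03B) = -¥78.53 billion.

-¥78.53 billion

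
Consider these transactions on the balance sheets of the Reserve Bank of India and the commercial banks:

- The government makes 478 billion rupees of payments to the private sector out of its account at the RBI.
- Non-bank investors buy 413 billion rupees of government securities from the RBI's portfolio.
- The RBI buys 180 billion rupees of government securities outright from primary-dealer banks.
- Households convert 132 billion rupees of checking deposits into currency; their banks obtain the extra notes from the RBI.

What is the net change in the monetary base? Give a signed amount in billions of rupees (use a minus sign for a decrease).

RBI balance sheet:
  Assets:      Securities −233B
  Liabilities: Bank reserves +113B, Currency in circulation +132B, Government deposits −478B
Commercial banking system:
  Assets:      Reserves at CB +113B, Securities −180B
  Liabilities: Checkable deposits −67B
Monetary base = currency + reserves: +132B + (+113B) = +245 billion.

+245 billion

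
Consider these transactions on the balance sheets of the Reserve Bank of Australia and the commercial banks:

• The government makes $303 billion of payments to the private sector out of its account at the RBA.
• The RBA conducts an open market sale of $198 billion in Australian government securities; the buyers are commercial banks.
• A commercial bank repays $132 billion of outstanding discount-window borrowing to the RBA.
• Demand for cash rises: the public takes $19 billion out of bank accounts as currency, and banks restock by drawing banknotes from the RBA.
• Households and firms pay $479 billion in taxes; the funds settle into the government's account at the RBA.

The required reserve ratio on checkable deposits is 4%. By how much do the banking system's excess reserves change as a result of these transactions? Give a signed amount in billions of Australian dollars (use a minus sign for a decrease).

-$517.2 billion

Government spending $303 billion: reserves +$303B, deposits +$303B.
OMO sale (to banks) $198 billion: reserves −$198B, deposits 0.
Discount-window repayment $132 billion: reserves −$132B, deposits 0.
Currency withdrawal $19 billion: reserves −$19B, deposits −$19B.
Government account inflow $479 billion: reserves −$479B, deposits −$479B.
Totals: Δreserves = −$525B, Δdeposits = −$195B.
Δrequired reserves = 4% × −$195B = −$7.8B.
Δexcess reserves = Δreserves − Δrequired = −$525B − (−$7.8B) = -$517.2 billion.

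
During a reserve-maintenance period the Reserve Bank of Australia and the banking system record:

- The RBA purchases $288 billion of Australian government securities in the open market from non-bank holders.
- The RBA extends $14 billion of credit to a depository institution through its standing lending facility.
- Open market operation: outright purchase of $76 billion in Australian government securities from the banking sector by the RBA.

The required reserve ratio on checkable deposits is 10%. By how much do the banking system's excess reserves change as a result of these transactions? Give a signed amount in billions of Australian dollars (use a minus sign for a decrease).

+$349.2 billion

Asset purchase (from non-banks) $288 billion: reserves +$288B, deposits +$288B.
Discount-window loan $14 billion: reserves +$14B, deposits 0.
OMO purchase (from banks) $76 billion: reserves +$76B, deposits 0.
Totals: Δreserves = +$378B, Δdeposits = +$288B.
Δrequired reserves = 10% × +$288B = +$28.8B.
Δexcess reserves = Δreserves − Δrequired = +$378B − (+$28.8B) = +$349.2 billion.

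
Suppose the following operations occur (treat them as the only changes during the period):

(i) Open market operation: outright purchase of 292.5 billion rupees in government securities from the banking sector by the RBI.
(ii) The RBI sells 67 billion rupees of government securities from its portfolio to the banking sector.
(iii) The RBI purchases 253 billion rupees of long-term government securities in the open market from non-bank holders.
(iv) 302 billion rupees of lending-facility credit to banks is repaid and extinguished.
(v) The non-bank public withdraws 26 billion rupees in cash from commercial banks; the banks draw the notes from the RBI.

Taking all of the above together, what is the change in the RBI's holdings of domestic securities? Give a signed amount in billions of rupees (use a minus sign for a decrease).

RBI balance sheet:
  Assets:      Securities +478.5B, Loans to banks −302B
  Liabilities: Bank reserves +150.5B, Currency in circulation +26B
Commercial banking system:
  Assets:      Reserves at CB +150.5B, Securities −225.5B
  Liabilities: Checkable deposits +227B, Borrowings from CB −302B
So the change in the RBI's holdings of domestic securities is +478.5 billion.

+478.5 billion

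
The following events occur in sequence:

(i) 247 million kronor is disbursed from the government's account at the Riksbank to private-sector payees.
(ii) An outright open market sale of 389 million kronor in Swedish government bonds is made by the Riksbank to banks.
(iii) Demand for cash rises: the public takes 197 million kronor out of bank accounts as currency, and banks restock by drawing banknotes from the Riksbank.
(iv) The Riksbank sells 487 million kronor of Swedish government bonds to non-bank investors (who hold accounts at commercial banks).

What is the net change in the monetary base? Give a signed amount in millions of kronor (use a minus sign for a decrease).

-629 million

Riksbank balance sheet:
  Assets:      Securities −876M
  Liabilities: Bank reserves −826M, Currency in circulation +197M, Government deposits −247M
Commercial banking system:
  Assets:      Reserves at CB −826M, Securities +389M
  Liabilities: Checkable deposits −437M
Monetary base = currency + reserves: +197M + (−826M) = -629 million.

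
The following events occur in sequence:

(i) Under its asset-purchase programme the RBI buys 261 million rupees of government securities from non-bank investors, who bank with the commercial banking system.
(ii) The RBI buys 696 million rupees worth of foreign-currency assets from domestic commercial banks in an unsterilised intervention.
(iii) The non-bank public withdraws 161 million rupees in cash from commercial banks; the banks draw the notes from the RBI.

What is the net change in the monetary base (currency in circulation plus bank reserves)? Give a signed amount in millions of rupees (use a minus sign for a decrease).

+957 million

RBI balance sheet:
  Assets:      Securities +261M, Foreign assets +696M
  Liabilities: Bank reserves +796M, Currency in circulation +161M
Monetary base = currency + reserves: +161M + (+796M) = +957 million.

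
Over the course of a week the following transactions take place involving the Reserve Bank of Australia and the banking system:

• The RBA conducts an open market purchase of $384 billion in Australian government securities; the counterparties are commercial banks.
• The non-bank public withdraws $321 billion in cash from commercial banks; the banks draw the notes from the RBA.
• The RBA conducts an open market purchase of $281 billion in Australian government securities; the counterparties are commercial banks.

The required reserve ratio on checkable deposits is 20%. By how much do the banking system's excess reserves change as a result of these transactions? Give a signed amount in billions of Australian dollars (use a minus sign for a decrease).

OMO purchase (from banks) $384 billion: reserves +$384B, deposits 0.
Currency withdrawal $321 billion: reserves −$321B, deposits −$321B.
OMO purchase (from banks) $281 billion: reserves +$281B, deposits 0.
Totals: Δreserves = +$344B, Δdeposits = −$321B.
Δrequired reserves = 20% × −$321B = −$64.2B.
Δexcess reserves = Δreserves − Δrequired = +$344B − (−$64.2B) = +$408.2 billion.

+$408.2 billion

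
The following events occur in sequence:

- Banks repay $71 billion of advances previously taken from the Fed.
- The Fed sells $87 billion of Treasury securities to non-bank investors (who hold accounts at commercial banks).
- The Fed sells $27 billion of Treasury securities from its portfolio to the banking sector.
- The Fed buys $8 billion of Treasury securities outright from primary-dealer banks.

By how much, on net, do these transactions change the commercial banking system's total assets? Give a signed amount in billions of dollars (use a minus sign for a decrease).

Discount-window repayment $71 billion: bank balance sheets shrink → −$71B.
Asset sale (to non-banks) $87 billion: bank balance sheets shrink → −$87B.
OMO sale (to banks) $27 billion: just an asset swap on bank balance sheets → 0.
OMO purchase (from banks) $8 billion: just an asset swap on bank balance sheets → 0.
Net: −71 − 87 + 0 + 0 = -$158 billion.

-$158 billion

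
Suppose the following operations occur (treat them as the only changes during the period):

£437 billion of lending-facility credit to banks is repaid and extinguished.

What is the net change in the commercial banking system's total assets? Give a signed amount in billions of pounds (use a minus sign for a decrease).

-£437 billion

Bank of England balance sheet:
  Assets:      Loans to banks −£437B
  Liabilities: Bank reserves −£437B
Commercial banking system:
  Assets:      Reserves at CB −£437B
  Liabilities: Borrowings from CB −£437B
Change in total bank assets = -£437 billion.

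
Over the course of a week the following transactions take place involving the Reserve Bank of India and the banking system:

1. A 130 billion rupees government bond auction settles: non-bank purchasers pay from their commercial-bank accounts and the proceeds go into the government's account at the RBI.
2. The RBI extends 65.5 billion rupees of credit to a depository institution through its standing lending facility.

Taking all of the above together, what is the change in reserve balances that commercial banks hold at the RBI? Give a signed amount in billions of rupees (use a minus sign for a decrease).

-64.5 billion

Government account inflow 130 billion rupees: funds move from bank reserves into the government account → −130B.
Discount-window loan 65.5 billion rupees: the loan is credited to the bank's reserve account → +65.5B.
Net: −130 + 65.5 = -64.5 billion.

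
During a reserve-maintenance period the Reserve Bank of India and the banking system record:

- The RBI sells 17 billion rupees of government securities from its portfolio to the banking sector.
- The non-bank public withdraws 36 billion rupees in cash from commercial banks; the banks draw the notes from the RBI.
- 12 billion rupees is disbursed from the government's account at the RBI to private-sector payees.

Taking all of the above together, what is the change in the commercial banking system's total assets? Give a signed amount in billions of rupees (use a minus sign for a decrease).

OMO sale (to banks) 17 billion rupees: just an asset swap on bank balance sheets → 0.
Currency withdrawal 36 billion rupees: bank balance sheets shrink → −36B.
Government spending 12 billion rupees: bank balance sheets expand → +12B.
Net: 0 − 36 + 12 = -24 billion.

-24 billion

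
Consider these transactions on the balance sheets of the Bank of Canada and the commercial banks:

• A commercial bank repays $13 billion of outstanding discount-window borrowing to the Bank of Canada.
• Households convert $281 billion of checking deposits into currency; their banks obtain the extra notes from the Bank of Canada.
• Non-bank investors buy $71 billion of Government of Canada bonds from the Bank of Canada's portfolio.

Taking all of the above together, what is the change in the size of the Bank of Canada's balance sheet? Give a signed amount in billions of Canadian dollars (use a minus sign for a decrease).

Discount-window repayment $13 billion: a Bank of Canada asset is shed → −$13B.
Currency withdrawal $281 billion: only the composition of liabilities changes → 0.
Asset sale (to non-banks) $71 billion: a Bank of Canada asset is shed → −$71B.
Net: −13 + 0 − 71 = -$84 billion.

-$84 billion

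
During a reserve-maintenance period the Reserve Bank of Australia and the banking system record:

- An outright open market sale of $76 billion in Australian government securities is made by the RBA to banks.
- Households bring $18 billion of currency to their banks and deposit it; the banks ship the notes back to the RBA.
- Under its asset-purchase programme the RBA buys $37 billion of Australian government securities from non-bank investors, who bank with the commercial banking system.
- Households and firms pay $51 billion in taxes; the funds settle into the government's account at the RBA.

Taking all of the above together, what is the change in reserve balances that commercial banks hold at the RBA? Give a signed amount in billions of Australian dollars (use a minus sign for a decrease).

RBA balance sheet:
  Assets:      Securities −$39B
  Liabilities: Bank reserves −$72B, Currency in circulation −$18B, Government deposits +$51B
Commercial banking system:
  Assets:      Reserves at CB −$72B, Securities +$76B
  Liabilities: Checkable deposits +$4B
So the change in reserve balances that commercial banks hold at the RBA is -$72 billion.

-$72 billion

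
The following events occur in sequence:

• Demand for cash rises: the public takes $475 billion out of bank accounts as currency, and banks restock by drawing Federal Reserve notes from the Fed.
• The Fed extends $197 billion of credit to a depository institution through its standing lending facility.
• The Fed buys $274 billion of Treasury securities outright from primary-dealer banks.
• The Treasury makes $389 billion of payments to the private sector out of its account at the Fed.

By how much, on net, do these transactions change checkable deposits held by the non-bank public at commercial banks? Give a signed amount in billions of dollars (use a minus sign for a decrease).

Currency withdrawal $475 billion: non-bank counterparties' bank balances fall → −$475B.
Discount-window loan $197 billion: the counterparty is a bank, so public deposits are unchanged → 0.
OMO purchase (from banks) $274 billion: the counterparty is a bank, so public deposits are unchanged → 0.
Government spending $389 billion: non-bank counterparties' bank balances rise → +$389B.
Net: −475 + 0 + 0 + 389 = -$86 billion.

-$86 billion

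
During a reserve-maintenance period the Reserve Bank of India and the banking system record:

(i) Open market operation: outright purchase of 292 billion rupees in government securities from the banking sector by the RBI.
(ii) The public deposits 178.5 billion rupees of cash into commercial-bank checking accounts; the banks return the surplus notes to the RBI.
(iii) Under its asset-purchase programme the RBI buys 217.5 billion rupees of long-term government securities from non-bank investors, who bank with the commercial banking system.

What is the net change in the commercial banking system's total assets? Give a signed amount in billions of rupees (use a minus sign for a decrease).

+396 billion

OMO purchase (from banks) 292 billion rupees: just an asset swap on bank balance sheets → 0.
Currency deposit 178.5 billion rupees: bank balance sheets expand → +178.5B.
Asset purchase (from non-banks) 217.5 billion rupees: bank balance sheets expand → +217.5B.
Net: 0 + 178.5 + 217.5 = +396 billion.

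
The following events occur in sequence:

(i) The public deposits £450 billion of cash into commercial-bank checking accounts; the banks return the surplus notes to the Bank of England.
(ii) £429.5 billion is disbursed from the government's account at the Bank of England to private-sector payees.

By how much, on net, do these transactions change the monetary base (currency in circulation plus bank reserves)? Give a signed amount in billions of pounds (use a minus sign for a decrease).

Currency deposit £450 billion: just a shift between currency and reserves — both are base money → 0.
Government spending £429.5 billion: a non-base liability converts back to reserves → +£429.5B.
Net: 0 + 429.5 = +£429.5 billion.

+£429.5 billion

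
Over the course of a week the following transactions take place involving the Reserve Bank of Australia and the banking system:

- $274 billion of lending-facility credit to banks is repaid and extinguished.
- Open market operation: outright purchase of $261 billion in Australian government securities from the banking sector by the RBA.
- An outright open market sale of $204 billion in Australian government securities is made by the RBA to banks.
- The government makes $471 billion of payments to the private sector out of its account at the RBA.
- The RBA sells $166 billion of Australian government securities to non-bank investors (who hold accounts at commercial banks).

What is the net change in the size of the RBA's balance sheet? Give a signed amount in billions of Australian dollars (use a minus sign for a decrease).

-$383 billion

RBA balance sheet:
  Assets:      Securities −$109B, Loans to banks −$274B
  Liabilities: Bank reserves +$88B, Government deposits −$471B
Change in total RBA assets = -$383 billion.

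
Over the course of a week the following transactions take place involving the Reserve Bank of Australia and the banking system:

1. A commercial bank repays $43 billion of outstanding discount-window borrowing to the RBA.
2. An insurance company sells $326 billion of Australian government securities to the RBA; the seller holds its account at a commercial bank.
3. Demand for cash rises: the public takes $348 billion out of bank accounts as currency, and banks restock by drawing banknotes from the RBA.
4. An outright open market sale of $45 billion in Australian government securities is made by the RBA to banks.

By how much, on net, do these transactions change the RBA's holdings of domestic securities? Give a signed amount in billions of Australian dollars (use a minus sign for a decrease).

Discount-window repayment $43 billion: the RBA's securities portfolio is untouched → 0.
Asset purchase (from non-banks) $326 billion: securities added to the RBA's portfolio → +$326B.
Currency withdrawal $348 billion: the RBA's securities portfolio is untouched → 0.
OMO sale (to banks) $45 billion: securities removed from the RBA's portfolio → −$45B.
Net: 0 + 326 + 0 − 45 = +$281 billion.

+$281 billion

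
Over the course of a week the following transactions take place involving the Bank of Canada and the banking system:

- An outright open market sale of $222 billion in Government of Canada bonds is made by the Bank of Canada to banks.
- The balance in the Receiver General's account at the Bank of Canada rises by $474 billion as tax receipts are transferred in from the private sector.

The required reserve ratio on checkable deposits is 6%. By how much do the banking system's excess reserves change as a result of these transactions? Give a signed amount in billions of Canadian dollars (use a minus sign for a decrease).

-$667.56 billion

OMO sale (to banks) $222 billion: reserves −$222B, deposits 0.
Government account inflow $474 billion: reserves −$474B, deposits −$474B.
Totals: Δreserves = −$696B, Δdeposits = −$474B.
Δrequired reserves = 6% × −$474B = −$28.44B.
Δexcess reserves = Δreserves − Δrequired = −$696B − (−$28.44B) = -$667.56 billion.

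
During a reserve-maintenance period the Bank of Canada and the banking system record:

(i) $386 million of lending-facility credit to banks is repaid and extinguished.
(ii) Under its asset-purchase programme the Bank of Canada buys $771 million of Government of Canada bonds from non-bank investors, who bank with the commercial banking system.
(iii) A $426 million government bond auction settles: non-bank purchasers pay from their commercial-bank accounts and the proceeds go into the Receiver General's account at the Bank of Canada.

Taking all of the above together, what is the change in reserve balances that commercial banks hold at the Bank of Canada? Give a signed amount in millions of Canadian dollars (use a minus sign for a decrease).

-$41 million

Bank of Canada balance sheet:
  Assets:      Securities +$771M, Loans to banks −$386M
  Liabilities: Bank reserves −$41M, Government deposits +$426M
Commercial banking system:
  Assets:      Reserves at CB −$41M
  Liabilities: Checkable deposits +$345M, Borrowings from CB −$386M
So the change in reserve balances that commercial banks hold at the Bank of Canada is -$41 million.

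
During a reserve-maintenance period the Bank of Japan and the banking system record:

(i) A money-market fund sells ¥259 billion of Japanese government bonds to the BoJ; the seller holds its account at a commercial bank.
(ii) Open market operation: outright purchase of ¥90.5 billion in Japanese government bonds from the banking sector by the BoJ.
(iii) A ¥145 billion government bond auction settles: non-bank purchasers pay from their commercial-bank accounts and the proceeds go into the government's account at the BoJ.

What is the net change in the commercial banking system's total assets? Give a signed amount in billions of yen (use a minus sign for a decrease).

+¥114 billion

Asset purchase (from non-banks) ¥259 billion: bank balance sheets expand → +¥259B.
OMO purchase (from banks) ¥90.5 billion: just an asset swap on bank balance sheets → 0.
Government account inflow ¥145 billion: bank balance sheets shrink → −¥145B.
Net: 259 + 0 − 145 = +¥114 billion.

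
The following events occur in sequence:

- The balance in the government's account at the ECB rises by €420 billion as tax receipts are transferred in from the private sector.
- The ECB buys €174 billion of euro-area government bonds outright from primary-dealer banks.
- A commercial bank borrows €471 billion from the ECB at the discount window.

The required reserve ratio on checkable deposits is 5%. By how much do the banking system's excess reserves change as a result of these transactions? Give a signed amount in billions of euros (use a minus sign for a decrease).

+€246 billion

Government account inflow €420 billion: reserves −€420B, deposits −€420B.
OMO purchase (from banks) €174 billion: reserves +€174B, deposits 0.
Discount-window loan €471 billion: reserves +€471B, deposits 0.
Totals: Δreserves = +€225B, Δdeposits = −€420B.
Δrequired reserves = 5% × −€420B = −€21B.
Δexcess reserves = Δreserves − Δrequired = +€225B − (−€21B) = +€246 billion.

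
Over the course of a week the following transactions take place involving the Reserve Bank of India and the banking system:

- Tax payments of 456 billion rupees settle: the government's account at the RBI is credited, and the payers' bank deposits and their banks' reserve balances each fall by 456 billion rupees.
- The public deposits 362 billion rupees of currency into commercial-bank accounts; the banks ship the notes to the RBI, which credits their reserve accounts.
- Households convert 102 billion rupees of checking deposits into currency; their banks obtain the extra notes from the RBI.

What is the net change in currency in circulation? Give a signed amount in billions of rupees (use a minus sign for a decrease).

-260 billion

RBI balance sheet:
  Assets:      no change
  Liabilities: Bank reserves −196B, Currency in circulation −260B, Government deposits +456B
So the change in currency in circulation is -260 billion.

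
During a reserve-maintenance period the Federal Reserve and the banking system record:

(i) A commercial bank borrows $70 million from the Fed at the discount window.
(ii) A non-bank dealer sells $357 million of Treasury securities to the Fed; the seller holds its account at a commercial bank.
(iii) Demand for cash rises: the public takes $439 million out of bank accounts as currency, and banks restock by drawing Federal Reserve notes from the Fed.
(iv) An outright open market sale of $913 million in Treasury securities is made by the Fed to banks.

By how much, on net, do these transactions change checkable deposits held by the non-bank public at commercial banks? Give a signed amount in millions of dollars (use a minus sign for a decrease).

-$82 million

Fed balance sheet:
  Assets:      Securities −$556M, Loans to banks +$70M
  Liabilities: Bank reserves −$925M, Currency in circulation +$439M
Commercial banking system:
  Assets:      Reserves at CB −$925M, Securities +$913M
  Liabilities: Checkable deposits −$82M, Borrowings from CB +$70M
So the change in checkable deposits held by the non-bank public at commercial banks is -$82 million.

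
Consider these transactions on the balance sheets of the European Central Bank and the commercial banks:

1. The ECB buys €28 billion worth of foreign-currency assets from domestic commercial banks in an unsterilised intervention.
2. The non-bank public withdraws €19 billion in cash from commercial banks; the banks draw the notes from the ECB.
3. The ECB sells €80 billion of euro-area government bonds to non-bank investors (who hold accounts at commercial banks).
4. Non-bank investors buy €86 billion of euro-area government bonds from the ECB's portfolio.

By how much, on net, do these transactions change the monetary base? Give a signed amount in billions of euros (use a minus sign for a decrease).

-€138 billion

FX purchase €28 billion: ECB balance sheet expands → +€28B.
Currency withdrawal €19 billion: just a shift between currency and reserves — both are base money → 0.
Asset sale (to non-banks) €80 billion: ECB balance sheet contracts → −€80B.
Asset sale (to non-banks) €86 billion: ECB balance sheet contracts → −€86B.
Net: 28 + 0 − 80 − 86 = -€138 billion.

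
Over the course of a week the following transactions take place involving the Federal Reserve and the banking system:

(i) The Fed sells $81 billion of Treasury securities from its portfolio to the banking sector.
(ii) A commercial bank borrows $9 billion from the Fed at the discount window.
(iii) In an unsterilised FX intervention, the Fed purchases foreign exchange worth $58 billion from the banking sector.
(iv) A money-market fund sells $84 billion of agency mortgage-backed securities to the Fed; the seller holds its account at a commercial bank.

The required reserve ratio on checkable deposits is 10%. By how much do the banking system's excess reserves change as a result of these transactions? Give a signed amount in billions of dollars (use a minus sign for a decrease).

OMO sale (to banks) $81 billion: reserves −$81B, deposits 0.
Discount-window loan $9 billion: reserves +$9B, deposits 0.
FX purchase $58 billion: reserves +$58B, deposits 0.
Asset purchase (from non-banks) $84 billion: reserves +$84B, deposits +$84B.
Totals: Δreserves = +$70B, Δdeposits = +$84B.
Δrequired reserves = 10% × +$84B = +$8.4B.
Δexcess reserves = Δreserves − Δrequired = +$70B − (+$8.4B) = +$61.6 billion.

+$61.6 billion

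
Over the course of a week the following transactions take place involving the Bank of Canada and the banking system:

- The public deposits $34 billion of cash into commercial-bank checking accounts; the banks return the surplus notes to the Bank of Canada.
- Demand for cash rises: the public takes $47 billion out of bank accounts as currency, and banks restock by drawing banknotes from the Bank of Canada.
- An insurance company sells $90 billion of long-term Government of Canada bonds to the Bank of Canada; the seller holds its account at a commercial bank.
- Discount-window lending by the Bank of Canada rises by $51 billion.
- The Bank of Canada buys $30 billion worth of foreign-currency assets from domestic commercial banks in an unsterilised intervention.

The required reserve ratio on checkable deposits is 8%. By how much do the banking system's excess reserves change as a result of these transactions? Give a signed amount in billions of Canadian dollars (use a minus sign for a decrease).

+$151.84 billion

Currency deposit $34 billion: reserves +$34B, deposits +$34B.
Currency withdrawal $47 billion: reserves −$47B, deposits −$47B.
Asset purchase (from non-banks) $90 billion: reserves +$90B, deposits +$90B.
Discount-window loan $51 billion: reserves +$51B, deposits 0.
FX purchase $30 billion: reserves +$30B, deposits 0.
Totals: Δreserves = +$158B, Δdeposits = +$77B.
Δrequired reserves = 8% × +$77B = +$6.16B.
Δexcess reserves = Δreserves − Δrequired = +$158B − (+$6.16B) = +$151.84 billion.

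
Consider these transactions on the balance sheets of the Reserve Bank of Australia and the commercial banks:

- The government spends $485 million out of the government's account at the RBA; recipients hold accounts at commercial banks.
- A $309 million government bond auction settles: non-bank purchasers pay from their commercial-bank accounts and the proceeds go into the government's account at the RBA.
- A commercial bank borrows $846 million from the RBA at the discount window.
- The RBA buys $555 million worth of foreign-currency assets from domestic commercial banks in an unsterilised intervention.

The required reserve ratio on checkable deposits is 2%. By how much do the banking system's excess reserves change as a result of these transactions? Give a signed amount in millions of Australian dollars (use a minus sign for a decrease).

+$1573.48 million

Government spending $485 million: reserves +$485M, deposits +$485M.
Government account inflow $309 million: reserves −$309M, deposits −$309M.
Discount-window loan $846 million: reserves +$846M, deposits 0.
FX purchase $555 million: reserves +$555M, deposits 0.
Totals: Δreserves = +$1577M, Δdeposits = +$176M.
Δrequired reserves = 2% × +$176M = +$3.52M.
Δexcess reserves = Δreserves − Δrequired = +$1577M − (+$3.52M) = +$1573.48 million.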